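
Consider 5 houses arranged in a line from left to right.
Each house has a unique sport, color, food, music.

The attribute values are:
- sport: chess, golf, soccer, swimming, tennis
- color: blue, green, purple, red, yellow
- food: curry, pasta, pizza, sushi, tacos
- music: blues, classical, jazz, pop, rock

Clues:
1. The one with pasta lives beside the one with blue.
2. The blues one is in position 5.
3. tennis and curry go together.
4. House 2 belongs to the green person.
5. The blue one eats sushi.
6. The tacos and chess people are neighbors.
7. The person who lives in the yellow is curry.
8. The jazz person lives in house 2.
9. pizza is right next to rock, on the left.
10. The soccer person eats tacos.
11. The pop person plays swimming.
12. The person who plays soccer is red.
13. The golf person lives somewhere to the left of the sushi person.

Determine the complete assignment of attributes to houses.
Solution:

House | Sport | Color | Food | Music
------------------------------------
  1   | soccer | red | tacos | classical
  2   | chess | green | pizza | jazz
  3   | golf | purple | pasta | rock
  4   | swimming | blue | sushi | pop
  5   | tennis | yellow | curry | blues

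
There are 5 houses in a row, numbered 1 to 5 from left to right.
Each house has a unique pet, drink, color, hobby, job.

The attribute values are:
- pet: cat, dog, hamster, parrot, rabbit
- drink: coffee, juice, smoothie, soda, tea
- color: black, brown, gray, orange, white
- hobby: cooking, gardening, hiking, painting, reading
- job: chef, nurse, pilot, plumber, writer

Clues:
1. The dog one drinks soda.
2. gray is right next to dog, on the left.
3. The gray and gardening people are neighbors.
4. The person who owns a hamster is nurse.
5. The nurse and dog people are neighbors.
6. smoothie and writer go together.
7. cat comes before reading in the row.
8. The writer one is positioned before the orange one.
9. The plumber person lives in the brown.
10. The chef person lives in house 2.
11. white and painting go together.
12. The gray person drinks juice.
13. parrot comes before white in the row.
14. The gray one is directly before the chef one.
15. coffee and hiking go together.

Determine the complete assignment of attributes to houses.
Solution:

House | Pet | Drink | Color | Hobby | Job
-----------------------------------------
  1   | hamster | juice | gray | cooking | nurse
  2   | dog | soda | black | gardening | chef
  3   | parrot | coffee | brown | hiking | plumber
  4   | cat | smoothie | white | painting | writer
  5   | rabbit | tea | orange | reading | pilot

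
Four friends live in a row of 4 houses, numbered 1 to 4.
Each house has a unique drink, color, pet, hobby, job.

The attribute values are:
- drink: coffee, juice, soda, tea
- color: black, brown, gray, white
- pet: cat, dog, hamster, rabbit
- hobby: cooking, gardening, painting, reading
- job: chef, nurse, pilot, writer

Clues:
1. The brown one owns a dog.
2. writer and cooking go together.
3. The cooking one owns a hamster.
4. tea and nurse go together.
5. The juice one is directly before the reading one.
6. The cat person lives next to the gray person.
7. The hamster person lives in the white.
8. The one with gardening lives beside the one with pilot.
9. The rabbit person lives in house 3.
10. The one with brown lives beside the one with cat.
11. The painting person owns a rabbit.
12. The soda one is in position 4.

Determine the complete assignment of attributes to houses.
Solution:

House | Drink | Color | Pet | Hobby | Job
-----------------------------------------
  1   | juice | brown | dog | gardening | chef
  2   | coffee | black | cat | reading | pilot
  3   | tea | gray | rabbit | painting | nurse
  4   | soda | white | hamster | cooking | writer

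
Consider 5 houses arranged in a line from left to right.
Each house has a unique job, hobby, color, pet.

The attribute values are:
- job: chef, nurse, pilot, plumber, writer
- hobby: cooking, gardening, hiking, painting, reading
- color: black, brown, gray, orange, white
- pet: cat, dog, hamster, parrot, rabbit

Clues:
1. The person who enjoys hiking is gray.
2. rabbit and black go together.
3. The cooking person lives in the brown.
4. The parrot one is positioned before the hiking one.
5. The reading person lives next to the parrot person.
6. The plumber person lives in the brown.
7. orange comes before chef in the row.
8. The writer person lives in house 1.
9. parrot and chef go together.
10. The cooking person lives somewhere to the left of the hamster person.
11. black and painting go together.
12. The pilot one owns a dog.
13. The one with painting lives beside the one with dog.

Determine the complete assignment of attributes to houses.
Solution:

House | Job | Hobby | Color | Pet
---------------------------------
  1   | writer | painting | black | rabbit
  2   | pilot | reading | orange | dog
  3   | chef | gardening | white | parrot
  4   | plumber | cooking | brown | cat
  5   | nurse | hiking | gray | hamster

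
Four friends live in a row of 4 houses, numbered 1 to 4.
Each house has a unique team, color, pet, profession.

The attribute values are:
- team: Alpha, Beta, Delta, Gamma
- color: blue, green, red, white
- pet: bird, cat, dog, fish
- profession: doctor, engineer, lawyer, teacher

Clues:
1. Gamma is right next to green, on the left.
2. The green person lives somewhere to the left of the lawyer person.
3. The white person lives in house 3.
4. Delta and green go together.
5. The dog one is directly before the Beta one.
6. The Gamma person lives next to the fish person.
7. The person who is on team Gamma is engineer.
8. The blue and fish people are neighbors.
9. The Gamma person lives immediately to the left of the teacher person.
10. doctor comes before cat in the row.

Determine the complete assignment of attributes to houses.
Solution:

House | Team | Color | Pet | Profession
---------------------------------------
  1   | Gamma | blue | bird | engineer
  2   | Delta | green | fish | teacher
  3   | Alpha | white | dog | doctor
  4   | Beta | red | cat | lawyer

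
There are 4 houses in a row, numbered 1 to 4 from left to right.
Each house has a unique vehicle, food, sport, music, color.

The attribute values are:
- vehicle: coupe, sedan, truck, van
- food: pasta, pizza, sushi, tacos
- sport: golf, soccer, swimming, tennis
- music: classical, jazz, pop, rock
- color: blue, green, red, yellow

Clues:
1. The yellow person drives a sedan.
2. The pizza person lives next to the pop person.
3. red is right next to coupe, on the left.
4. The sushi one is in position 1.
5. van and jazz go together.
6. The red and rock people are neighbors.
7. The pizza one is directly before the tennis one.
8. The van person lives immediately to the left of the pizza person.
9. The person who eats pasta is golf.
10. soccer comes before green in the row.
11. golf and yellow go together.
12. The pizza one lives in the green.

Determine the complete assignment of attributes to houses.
Solution:

House | Vehicle | Food | Sport | Music | Color
----------------------------------------------
  1   | van | sushi | soccer | jazz | red
  2   | coupe | pizza | swimming | rock | green
  3   | truck | tacos | tennis | pop | blue
  4   | sedan | pasta | golf | classical | yellow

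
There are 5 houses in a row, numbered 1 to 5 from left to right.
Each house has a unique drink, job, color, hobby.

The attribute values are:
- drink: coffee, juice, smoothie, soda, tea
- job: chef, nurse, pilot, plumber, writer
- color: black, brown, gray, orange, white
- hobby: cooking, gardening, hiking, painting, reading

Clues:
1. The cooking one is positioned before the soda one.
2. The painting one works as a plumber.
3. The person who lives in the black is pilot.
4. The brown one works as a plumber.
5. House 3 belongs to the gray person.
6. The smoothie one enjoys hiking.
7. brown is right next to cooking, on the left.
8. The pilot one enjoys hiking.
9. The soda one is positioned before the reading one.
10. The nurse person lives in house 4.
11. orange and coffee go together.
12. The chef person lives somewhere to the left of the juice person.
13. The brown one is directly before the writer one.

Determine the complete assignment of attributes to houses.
Solution:

House | Drink | Job | Color | Hobby
-----------------------------------
  1   | tea | plumber | brown | painting
  2   | coffee | writer | orange | cooking
  3   | soda | chef | gray | gardening
  4   | juice | nurse | white | reading
  5   | smoothie | pilot | black | hiking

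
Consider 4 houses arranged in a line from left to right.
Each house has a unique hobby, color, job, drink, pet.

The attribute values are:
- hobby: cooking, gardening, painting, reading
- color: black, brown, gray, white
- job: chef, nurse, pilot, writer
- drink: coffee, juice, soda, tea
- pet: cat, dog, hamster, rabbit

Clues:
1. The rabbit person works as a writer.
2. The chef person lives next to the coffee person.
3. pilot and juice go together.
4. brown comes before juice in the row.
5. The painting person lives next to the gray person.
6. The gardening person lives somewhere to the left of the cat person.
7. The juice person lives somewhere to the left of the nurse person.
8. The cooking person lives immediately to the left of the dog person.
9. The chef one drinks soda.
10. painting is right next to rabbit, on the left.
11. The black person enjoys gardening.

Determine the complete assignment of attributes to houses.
Solution:

House | Hobby | Color | Job | Drink | Pet
-----------------------------------------
  1   | painting | brown | chef | soda | hamster
  2   | cooking | gray | writer | coffee | rabbit
  3   | gardening | black | pilot | juice | dog
  4   | reading | white | nurse | tea | cat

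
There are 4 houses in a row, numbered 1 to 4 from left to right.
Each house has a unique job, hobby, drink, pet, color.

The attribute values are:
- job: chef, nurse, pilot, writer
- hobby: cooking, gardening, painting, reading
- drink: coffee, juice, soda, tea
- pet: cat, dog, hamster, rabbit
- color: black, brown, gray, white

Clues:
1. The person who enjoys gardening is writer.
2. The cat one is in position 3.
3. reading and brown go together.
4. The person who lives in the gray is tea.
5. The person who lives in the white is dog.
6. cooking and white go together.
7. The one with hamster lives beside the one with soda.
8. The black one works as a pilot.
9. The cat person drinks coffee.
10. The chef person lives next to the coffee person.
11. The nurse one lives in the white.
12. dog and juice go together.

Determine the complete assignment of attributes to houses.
Solution:

House | Job | Hobby | Drink | Pet | Color
-----------------------------------------
  1   | writer | gardening | tea | hamster | gray
  2   | chef | reading | soda | rabbit | brown
  3   | pilot | painting | coffee | cat | black
  4   | nurse | cooking | juice | dog | white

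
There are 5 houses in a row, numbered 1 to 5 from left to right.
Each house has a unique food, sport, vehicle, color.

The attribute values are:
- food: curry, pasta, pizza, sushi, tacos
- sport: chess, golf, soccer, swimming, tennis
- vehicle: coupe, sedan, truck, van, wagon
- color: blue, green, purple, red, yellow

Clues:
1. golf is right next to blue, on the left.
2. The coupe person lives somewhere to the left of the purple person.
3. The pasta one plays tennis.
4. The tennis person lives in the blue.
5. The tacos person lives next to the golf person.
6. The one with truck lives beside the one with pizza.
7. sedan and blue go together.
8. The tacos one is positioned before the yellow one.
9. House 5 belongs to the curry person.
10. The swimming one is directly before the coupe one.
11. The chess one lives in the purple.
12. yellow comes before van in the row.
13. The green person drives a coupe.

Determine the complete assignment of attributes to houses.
Solution:

House | Food | Sport | Vehicle | Color
--------------------------------------
  1   | tacos | swimming | truck | red
  2   | pizza | golf | coupe | green
  3   | pasta | tennis | sedan | blue
  4   | sushi | soccer | wagon | yellow
  5   | curry | chess | van | purple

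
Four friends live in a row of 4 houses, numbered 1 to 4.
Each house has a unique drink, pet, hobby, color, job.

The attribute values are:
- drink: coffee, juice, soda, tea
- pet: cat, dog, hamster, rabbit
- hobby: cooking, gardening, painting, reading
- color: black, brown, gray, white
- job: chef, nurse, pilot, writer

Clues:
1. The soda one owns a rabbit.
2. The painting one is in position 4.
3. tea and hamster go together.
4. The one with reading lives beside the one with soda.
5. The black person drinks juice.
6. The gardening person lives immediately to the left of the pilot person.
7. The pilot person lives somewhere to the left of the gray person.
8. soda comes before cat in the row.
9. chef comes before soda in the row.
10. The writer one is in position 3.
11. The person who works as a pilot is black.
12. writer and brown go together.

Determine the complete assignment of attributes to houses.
Solution:

House | Drink | Pet | Hobby | Color | Job
-----------------------------------------
  1   | tea | hamster | gardening | white | chef
  2   | juice | dog | reading | black | pilot
  3   | soda | rabbit | cooking | brown | writer
  4   | coffee | cat | painting | gray | nurse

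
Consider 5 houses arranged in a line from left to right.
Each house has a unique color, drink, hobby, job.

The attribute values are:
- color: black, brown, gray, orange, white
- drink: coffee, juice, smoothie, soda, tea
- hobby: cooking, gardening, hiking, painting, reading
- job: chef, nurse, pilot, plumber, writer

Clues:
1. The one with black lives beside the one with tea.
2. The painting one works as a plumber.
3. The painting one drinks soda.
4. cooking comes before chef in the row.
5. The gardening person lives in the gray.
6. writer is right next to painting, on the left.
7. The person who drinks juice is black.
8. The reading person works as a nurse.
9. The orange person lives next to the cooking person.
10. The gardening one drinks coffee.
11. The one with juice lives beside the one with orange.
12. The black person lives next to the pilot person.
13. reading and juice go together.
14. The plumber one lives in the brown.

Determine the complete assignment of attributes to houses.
Solution:

House | Color | Drink | Hobby | Job
-----------------------------------
  1   | black | juice | reading | nurse
  2   | orange | tea | hiking | pilot
  3   | white | smoothie | cooking | writer
  4   | brown | soda | painting | plumber
  5   | gray | coffee | gardening | chef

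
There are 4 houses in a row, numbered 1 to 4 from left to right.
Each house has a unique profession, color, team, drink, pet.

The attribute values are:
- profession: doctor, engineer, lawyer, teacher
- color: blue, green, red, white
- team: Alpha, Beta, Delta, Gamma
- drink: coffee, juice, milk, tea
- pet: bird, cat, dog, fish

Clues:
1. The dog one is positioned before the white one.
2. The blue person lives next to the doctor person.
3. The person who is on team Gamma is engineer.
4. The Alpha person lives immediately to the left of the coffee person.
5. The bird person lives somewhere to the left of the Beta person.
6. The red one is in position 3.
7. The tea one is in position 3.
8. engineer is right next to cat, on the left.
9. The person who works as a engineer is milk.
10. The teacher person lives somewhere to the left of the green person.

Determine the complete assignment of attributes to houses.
Solution:

House | Profession | Color | Team | Drink | Pet
-----------------------------------------------
  1   | engineer | blue | Gamma | milk | dog
  2   | doctor | white | Delta | juice | cat
  3   | teacher | red | Alpha | tea | bird
  4   | lawyer | green | Beta | coffee | fish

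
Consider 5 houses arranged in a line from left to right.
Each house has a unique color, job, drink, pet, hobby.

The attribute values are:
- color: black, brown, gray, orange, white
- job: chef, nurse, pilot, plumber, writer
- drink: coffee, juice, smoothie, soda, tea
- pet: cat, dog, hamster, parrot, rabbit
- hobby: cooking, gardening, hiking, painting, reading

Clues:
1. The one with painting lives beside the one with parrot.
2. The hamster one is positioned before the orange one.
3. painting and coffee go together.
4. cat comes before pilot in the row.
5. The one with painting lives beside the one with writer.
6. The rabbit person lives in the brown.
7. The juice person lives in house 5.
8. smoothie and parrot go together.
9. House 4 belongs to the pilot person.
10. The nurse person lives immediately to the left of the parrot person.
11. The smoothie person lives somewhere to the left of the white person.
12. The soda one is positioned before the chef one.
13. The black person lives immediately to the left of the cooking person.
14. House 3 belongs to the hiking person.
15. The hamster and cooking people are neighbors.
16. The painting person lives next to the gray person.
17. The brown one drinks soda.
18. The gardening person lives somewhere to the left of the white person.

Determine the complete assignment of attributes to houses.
Solution:

House | Color | Job | Drink | Pet | Hobby
-----------------------------------------
  1   | black | nurse | coffee | hamster | painting
  2   | gray | writer | smoothie | parrot | cooking
  3   | orange | plumber | tea | cat | hiking
  4   | brown | pilot | soda | rabbit | gardening
  5   | white | chef | juice | dog | reading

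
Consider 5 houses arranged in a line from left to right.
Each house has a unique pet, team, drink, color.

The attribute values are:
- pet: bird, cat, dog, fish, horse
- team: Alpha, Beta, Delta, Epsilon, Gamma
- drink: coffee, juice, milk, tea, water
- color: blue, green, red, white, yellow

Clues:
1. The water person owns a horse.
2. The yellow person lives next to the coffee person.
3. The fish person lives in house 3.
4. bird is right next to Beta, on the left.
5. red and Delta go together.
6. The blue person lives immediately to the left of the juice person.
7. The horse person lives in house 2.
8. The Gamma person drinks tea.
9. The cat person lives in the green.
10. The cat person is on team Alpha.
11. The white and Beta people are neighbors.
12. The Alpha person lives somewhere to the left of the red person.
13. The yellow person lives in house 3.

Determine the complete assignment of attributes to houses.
Solution:

House | Pet | Team | Drink | Color
----------------------------------
  1   | bird | Gamma | tea | white
  2   | horse | Beta | water | blue
  3   | fish | Epsilon | juice | yellow
  4   | cat | Alpha | coffee | green
  5   | dog | Delta | milk | red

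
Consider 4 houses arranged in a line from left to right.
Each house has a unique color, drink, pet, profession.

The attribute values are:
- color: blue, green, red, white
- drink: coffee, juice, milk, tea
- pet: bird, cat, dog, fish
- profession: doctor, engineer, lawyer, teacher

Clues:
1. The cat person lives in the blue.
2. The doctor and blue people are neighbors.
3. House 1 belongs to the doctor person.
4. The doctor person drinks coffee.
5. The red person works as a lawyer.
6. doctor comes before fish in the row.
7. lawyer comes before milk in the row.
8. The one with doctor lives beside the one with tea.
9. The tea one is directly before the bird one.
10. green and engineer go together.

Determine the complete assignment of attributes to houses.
Solution:

House | Color | Drink | Pet | Profession
----------------------------------------
  1   | white | coffee | dog | doctor
  2   | blue | tea | cat | teacher
  3   | red | juice | bird | lawyer
  4   | green | milk | fish | engineer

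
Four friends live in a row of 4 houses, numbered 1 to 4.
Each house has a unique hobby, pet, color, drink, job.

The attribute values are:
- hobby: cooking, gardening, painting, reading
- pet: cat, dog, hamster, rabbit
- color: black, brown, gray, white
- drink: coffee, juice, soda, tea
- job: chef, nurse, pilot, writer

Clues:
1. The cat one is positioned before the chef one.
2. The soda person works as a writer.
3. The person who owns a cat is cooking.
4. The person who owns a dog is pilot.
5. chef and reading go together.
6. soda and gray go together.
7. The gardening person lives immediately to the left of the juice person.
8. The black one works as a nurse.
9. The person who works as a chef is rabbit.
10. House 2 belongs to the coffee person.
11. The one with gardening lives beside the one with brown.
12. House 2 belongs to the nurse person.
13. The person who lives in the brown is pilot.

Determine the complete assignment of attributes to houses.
Solution:

House | Hobby | Pet | Color | Drink | Job
-----------------------------------------
  1   | cooking | cat | gray | soda | writer
  2   | gardening | hamster | black | coffee | nurse
  3   | painting | dog | brown | juice | pilot
  4   | reading | rabbit | white | tea | chef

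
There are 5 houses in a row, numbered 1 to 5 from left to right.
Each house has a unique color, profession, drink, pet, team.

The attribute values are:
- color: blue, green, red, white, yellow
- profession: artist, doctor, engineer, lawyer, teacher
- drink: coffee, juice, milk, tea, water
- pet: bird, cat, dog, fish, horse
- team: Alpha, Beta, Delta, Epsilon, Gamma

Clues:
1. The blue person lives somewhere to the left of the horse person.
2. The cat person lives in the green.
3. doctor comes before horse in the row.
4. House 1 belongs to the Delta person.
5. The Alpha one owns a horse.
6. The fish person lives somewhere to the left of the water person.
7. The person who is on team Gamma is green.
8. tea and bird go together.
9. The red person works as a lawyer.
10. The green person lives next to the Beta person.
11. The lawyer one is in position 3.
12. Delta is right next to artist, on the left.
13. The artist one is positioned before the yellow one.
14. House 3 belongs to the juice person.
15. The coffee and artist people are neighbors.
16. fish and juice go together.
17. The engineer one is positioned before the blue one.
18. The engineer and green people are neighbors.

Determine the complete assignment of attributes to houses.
Solution:

House | Color | Profession | Drink | Pet | Team
-----------------------------------------------
  1   | white | engineer | coffee | dog | Delta
  2   | green | artist | milk | cat | Gamma
  3   | red | lawyer | juice | fish | Beta
  4   | blue | doctor | tea | bird | Epsilon
  5   | yellow | teacher | water | horse | Alpha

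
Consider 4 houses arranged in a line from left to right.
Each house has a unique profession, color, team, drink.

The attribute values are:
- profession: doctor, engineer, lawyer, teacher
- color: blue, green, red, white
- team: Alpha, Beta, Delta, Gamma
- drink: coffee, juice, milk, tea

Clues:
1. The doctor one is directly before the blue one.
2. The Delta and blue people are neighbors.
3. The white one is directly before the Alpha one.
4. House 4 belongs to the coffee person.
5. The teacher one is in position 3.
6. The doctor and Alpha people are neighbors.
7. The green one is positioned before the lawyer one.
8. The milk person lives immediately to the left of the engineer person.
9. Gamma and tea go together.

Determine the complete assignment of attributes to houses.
Solution:

House | Profession | Color | Team | Drink
-----------------------------------------
  1   | doctor | white | Delta | milk
  2   | engineer | blue | Alpha | juice
  3   | teacher | green | Gamma | tea
  4   | lawyer | red | Beta | coffee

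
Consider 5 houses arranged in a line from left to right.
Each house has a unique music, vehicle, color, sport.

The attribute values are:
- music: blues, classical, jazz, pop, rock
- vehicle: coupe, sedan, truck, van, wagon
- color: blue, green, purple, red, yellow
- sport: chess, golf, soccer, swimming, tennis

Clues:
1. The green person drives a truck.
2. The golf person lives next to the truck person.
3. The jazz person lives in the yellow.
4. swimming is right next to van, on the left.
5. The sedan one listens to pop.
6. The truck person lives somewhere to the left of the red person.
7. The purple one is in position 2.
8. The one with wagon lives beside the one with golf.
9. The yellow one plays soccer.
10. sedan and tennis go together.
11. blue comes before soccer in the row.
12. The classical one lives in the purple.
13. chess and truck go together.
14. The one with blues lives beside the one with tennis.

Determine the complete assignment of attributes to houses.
Solution:

House | Music | Vehicle | Color | Sport
---------------------------------------
  1   | rock | wagon | blue | swimming
  2   | classical | van | purple | golf
  3   | blues | truck | green | chess
  4   | pop | sedan | red | tennis
  5   | jazz | coupe | yellow | soccer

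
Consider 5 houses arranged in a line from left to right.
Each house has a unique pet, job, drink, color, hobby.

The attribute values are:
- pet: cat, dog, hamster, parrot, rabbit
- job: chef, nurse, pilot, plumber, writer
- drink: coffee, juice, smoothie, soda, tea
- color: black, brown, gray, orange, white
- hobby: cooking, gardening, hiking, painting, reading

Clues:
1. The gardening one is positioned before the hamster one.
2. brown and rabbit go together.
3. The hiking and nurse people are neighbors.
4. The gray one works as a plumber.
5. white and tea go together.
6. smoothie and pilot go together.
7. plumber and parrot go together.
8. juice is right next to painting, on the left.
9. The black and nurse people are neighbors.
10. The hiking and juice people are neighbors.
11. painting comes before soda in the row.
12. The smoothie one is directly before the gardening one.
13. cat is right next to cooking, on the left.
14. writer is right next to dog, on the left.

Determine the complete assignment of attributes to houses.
Solution:

House | Pet | Job | Drink | Color | Hobby
-----------------------------------------
  1   | cat | writer | coffee | black | hiking
  2   | dog | nurse | juice | orange | cooking
  3   | rabbit | pilot | smoothie | brown | painting
  4   | parrot | plumber | soda | gray | gardening
  5   | hamster | chef | tea | white | reading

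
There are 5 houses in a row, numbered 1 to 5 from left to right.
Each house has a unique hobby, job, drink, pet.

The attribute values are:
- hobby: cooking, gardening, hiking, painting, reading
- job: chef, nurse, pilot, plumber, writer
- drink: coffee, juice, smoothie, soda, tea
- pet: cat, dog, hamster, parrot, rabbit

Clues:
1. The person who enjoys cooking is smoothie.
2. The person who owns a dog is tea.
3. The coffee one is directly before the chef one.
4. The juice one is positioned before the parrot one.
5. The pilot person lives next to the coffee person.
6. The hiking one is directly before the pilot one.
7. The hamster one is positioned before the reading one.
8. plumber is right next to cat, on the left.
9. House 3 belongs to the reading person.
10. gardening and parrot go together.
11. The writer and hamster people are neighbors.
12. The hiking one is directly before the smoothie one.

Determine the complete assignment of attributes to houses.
Solution:

House | Hobby | Job | Drink | Pet
---------------------------------
  1   | hiking | writer | tea | dog
  2   | cooking | pilot | smoothie | hamster
  3   | reading | plumber | coffee | rabbit
  4   | painting | chef | juice | cat
  5   | gardening | nurse | soda | parrot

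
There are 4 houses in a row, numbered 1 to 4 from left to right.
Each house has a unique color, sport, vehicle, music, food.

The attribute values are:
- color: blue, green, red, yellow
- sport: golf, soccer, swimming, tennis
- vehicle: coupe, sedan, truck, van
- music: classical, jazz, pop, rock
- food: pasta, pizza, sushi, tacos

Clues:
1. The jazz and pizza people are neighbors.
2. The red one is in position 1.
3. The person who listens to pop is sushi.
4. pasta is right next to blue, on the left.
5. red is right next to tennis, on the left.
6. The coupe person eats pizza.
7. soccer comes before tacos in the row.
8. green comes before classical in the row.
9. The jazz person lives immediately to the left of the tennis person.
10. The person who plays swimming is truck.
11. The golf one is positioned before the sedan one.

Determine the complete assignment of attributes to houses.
Solution:

House | Color | Sport | Vehicle | Music | Food
----------------------------------------------
  1   | red | golf | van | jazz | pasta
  2   | blue | tennis | coupe | rock | pizza
  3   | green | soccer | sedan | pop | sushi
  4   | yellow | swimming | truck | classical | tacos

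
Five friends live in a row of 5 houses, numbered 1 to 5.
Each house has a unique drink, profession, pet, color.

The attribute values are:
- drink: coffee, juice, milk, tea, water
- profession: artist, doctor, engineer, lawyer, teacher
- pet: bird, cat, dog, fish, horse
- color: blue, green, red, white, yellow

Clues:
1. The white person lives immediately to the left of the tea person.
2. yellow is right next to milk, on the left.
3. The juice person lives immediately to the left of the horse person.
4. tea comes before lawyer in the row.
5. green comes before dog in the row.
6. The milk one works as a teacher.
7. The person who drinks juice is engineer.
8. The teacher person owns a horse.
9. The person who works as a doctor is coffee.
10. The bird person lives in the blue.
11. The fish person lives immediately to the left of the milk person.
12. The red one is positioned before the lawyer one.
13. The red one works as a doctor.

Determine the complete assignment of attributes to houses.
Solution:

House | Drink | Profession | Pet | Color
----------------------------------------
  1   | juice | engineer | fish | yellow
  2   | milk | teacher | horse | white
  3   | tea | artist | cat | green
  4   | coffee | doctor | dog | red
  5   | water | lawyer | bird | blue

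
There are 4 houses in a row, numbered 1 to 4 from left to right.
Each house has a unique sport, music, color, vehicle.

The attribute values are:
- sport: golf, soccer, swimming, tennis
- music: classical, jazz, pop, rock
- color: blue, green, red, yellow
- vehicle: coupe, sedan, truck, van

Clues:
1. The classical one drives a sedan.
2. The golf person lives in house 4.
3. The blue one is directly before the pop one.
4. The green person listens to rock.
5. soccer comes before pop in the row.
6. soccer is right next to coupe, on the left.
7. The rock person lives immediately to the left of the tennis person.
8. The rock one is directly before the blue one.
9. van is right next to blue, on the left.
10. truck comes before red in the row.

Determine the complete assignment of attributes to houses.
Solution:

House | Sport | Music | Color | Vehicle
---------------------------------------
  1   | soccer | rock | green | van
  2   | tennis | jazz | blue | coupe
  3   | swimming | pop | yellow | truck
  4   | golf | classical | red | sedan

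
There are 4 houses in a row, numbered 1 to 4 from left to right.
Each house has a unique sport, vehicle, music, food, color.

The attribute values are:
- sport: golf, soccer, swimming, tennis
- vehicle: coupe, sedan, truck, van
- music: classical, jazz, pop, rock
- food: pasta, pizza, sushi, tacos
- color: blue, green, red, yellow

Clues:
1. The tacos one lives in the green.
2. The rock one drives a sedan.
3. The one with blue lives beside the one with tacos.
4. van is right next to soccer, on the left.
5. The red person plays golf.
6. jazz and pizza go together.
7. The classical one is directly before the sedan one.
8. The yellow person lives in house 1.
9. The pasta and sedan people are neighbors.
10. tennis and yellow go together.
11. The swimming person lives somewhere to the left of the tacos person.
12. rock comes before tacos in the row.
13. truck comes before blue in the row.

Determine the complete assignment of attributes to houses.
Solution:

House | Sport | Vehicle | Music | Food | Color
----------------------------------------------
  1   | tennis | truck | classical | pasta | yellow
  2   | golf | sedan | rock | sushi | red
  3   | swimming | van | jazz | pizza | blue
  4   | soccer | coupe | pop | tacos | green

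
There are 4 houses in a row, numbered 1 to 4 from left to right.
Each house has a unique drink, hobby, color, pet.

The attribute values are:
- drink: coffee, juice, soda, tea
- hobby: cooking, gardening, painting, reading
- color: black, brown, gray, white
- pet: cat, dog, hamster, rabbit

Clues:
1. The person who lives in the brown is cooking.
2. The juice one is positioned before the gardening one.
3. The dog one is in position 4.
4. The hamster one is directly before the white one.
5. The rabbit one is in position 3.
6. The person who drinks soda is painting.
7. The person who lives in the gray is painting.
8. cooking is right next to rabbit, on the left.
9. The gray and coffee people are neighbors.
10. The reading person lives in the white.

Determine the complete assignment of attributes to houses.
Solution:

House | Drink | Hobby | Color | Pet
-----------------------------------
  1   | soda | painting | gray | cat
  2   | coffee | cooking | brown | hamster
  3   | juice | reading | white | rabbit
  4   | tea | gardening | black | dog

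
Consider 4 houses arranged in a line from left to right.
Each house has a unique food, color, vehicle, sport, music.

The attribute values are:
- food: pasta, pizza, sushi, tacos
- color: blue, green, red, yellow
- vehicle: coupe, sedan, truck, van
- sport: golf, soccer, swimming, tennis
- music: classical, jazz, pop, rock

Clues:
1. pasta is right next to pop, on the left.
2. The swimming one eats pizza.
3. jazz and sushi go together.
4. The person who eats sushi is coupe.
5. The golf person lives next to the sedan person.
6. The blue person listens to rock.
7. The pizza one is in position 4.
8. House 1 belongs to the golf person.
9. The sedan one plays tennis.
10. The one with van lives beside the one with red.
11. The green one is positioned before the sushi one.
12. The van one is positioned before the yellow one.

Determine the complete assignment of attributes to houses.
Solution:

House | Food | Color | Vehicle | Sport | Music
----------------------------------------------
  1   | pasta | green | van | golf | classical
  2   | tacos | red | sedan | tennis | pop
  3   | sushi | yellow | coupe | soccer | jazz
  4   | pizza | blue | truck | swimming | rock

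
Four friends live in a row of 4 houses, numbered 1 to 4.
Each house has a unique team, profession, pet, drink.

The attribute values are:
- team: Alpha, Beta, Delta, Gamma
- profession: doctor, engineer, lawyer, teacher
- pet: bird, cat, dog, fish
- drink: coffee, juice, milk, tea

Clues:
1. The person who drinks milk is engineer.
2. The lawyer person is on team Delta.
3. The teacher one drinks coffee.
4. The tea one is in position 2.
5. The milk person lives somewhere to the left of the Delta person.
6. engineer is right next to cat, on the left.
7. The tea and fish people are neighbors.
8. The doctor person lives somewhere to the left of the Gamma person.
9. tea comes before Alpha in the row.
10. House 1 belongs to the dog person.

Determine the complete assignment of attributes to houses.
Solution:

House | Team | Profession | Pet | Drink
---------------------------------------
  1   | Beta | engineer | dog | milk
  2   | Delta | lawyer | cat | tea
  3   | Alpha | doctor | fish | juice
  4   | Gamma | teacher | bird | coffee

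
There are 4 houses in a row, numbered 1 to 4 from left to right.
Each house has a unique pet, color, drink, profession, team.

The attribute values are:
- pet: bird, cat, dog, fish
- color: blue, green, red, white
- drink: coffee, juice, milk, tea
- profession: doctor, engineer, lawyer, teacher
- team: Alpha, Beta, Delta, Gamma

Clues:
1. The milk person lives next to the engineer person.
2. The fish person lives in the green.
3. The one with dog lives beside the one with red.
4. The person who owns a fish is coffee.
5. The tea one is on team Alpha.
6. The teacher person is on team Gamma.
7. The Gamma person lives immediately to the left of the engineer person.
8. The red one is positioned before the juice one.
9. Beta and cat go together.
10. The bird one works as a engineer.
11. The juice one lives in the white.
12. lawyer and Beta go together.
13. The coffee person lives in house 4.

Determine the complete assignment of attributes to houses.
Solution:

House | Pet | Color | Drink | Profession | Team
-----------------------------------------------
  1   | dog | blue | milk | teacher | Gamma
  2   | bird | red | tea | engineer | Alpha
  3   | cat | white | juice | lawyer | Beta
  4   | fish | green | coffee | doctor | Delta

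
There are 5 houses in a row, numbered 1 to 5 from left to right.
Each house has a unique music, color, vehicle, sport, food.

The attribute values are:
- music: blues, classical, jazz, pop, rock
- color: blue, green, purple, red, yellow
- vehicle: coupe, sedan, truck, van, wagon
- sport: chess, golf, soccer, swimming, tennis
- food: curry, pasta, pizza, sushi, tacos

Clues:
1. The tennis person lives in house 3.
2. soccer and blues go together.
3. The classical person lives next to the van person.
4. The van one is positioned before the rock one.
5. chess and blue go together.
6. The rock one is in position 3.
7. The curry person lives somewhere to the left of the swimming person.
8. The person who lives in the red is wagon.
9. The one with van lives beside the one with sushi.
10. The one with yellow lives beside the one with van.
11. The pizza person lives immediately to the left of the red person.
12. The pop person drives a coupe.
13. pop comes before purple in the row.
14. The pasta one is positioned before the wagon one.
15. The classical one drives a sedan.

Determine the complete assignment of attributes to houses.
Solution:

House | Music | Color | Vehicle | Sport | Food
----------------------------------------------
  1   | classical | yellow | sedan | golf | pasta
  2   | blues | green | van | soccer | pizza
  3   | rock | red | wagon | tennis | sushi
  4   | pop | blue | coupe | chess | curry
  5   | jazz | purple | truck | swimming | tacos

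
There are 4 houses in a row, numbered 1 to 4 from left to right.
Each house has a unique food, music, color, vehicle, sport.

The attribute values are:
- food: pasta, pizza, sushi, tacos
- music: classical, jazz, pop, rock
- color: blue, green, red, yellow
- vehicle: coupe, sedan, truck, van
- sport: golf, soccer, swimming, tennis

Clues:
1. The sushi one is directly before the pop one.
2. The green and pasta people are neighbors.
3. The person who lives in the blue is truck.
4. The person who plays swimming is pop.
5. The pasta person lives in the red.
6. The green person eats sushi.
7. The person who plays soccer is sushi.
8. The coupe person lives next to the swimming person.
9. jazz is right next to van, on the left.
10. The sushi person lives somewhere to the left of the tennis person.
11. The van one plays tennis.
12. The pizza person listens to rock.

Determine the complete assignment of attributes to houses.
Solution:

House | Food | Music | Color | Vehicle | Sport
----------------------------------------------
  1   | sushi | classical | green | coupe | soccer
  2   | pasta | pop | red | sedan | swimming
  3   | tacos | jazz | blue | truck | golf
  4   | pizza | rock | yellow | van | tennis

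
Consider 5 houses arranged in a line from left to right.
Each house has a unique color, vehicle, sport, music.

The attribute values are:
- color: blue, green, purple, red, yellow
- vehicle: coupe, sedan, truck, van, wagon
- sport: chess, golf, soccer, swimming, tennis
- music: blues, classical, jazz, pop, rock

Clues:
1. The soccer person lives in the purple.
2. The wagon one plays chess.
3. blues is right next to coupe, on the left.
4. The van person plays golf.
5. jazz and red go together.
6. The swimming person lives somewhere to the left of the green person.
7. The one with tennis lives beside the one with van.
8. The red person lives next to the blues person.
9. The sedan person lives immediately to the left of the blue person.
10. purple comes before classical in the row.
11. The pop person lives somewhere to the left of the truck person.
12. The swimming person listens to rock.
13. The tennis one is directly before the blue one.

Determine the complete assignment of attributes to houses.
Solution:

House | Color | Vehicle | Sport | Music
---------------------------------------
  1   | red | sedan | tennis | jazz
  2   | blue | van | golf | blues
  3   | purple | coupe | soccer | pop
  4   | yellow | truck | swimming | rock
  5   | green | wagon | chess | classical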